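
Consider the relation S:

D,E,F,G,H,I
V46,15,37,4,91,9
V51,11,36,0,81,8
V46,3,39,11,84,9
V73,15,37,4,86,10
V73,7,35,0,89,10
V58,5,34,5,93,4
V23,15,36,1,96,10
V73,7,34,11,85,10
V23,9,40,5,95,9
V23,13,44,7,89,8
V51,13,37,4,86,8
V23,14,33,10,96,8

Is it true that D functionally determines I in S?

No

D=V46: 2 rows → I = 9, 9 ✓
D=V51: 2 rows → I = 8, 8 ✓
D=V73: 3 rows → I = 10, 10, 10 ✓
D=V58: 1 row → I = 4 ✓
D=V23: 4 rows → I takes values {10, 9, 8} — violation
Two rows agree on D but differ on I, so D → I does not hold.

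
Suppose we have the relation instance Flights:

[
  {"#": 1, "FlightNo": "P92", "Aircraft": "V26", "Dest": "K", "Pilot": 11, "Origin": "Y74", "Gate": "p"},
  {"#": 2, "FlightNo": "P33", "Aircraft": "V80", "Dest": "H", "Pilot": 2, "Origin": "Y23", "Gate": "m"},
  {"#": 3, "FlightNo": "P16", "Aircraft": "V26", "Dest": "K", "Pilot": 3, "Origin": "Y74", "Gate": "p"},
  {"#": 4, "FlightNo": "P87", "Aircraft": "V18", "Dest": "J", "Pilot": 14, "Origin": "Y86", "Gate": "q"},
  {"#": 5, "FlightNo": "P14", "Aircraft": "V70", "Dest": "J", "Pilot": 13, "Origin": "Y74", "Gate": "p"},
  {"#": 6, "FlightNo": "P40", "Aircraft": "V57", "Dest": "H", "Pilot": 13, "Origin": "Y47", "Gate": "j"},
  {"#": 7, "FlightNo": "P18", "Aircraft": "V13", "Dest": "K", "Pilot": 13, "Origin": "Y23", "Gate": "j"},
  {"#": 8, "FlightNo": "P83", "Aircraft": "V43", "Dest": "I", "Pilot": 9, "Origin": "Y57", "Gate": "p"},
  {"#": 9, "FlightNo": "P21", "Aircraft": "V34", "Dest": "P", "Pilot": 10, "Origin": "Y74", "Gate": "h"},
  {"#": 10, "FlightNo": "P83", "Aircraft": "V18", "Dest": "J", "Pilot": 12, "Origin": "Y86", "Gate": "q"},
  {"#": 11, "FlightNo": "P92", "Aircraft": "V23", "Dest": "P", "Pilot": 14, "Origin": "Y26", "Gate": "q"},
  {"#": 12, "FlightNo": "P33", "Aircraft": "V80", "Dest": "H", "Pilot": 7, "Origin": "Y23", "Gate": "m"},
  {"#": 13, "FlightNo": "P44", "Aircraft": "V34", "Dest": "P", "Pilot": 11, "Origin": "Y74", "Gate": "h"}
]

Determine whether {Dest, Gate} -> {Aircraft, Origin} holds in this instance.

(Dest=K, Gate=p): rows 1, 3 → {Aircraft,Origin} = (V26, Y74), (V26, Y74) ✓
(Dest=H, Gate=m): rows 2, 12 → {Aircraft,Origin} = (V80, Y23), (V80, Y23) ✓
(Dest=J, Gate=q): rows 4, 10 → {Aircraft,Origin} = (V18, Y86), (V18, Y86) ✓
(Dest=J, Gate=p): row 5 → {Aircraft,Origin} = (V70, Y74) ✓
(Dest=H, Gate=j): row 6 → {Aircraft,Origin} = (V57, Y47) ✓
(Dest=K, Gate=j): row 7 → {Aircraft,Origin} = (V13, Y23) ✓
(Dest=I, Gate=p): row 8 → {Aircraft,Origin} = (V43, Y57) ✓
(Dest=P, Gate=h): rows 9, 13 → {Aircraft,Origin} = (V34, Y74), (V34, Y74) ✓
(Dest=P, Gate=q): row 11 → {Aircraft,Origin} = (V23, Y26) ✓
Every {Dest, Gate} value is associated with a single {Aircraft, Origin} value, so {Dest, Gate} -> {Aircraft, Origin} holds.

Yes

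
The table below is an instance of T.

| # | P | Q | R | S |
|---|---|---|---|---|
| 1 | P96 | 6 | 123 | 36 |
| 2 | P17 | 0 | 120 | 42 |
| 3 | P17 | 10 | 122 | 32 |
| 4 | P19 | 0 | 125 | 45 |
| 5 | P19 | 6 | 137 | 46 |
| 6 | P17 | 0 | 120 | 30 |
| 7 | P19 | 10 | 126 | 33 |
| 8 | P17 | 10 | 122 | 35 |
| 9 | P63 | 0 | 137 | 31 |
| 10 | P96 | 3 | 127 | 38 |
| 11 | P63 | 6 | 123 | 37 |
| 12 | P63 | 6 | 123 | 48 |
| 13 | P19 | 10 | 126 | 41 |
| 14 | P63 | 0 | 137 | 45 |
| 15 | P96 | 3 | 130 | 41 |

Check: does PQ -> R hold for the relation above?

No

(P=P96, Q=6): row 1 → R = 123 ✓
(P=P17, Q=0): rows 2, 6 → R = 120, 120 ✓
(P=P17, Q=10): rows 3, 8 → R = 122, 122 ✓
(P=P19, Q=0): row 4 → R = 125 ✓
(P=P19, Q=6): row 5 → R = 137 ✓
(P=P19, Q=10): rows 7, 13 → R = 126, 126 ✓
(P=P63, Q=0): rows 9, 14 → R = 137, 137 ✓
(P=P96, Q=3): rows 10, 15 → R takes values {127, 130} — violation
(P=P63, Q=6): rows 11, 12 → R = 123, 123 ✓
Two rows agree on PQ but differ on R, so PQ -> R does not hold.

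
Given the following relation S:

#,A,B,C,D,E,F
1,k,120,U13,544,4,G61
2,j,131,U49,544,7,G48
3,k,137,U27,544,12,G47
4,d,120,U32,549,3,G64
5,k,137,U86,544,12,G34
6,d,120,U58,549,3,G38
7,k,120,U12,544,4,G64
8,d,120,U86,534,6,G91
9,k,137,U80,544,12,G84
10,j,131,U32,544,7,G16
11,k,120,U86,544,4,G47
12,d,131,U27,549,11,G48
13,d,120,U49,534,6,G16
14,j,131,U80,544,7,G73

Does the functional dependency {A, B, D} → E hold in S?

Yes

(A=k, B=120, D=544): rows 1, 7, 11 → E = 4, 4, 4 ✓
(A=j, B=131, D=544): rows 2, 10, 14 → E = 7, 7, 7 ✓
(A=k, B=137, D=544): rows 3, 5, 9 → E = 12, 12, 12 ✓
(A=d, B=120, D=549): rows 4, 6 → E = 3, 3 ✓
(A=d, B=120, D=534): rows 8, 13 → E = 6, 6 ✓
(A=d, B=131, D=549): row 12 → E = 11 ✓
Every {A, B, D} value is associated with a single E value, so {A, B, D} → E holds.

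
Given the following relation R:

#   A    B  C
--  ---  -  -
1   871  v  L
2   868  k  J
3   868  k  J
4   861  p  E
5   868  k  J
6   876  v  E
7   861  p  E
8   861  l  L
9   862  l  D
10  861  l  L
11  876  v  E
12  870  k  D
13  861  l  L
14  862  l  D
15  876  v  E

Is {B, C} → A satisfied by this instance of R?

(B=v, C=L): row 1 → A = 871 ✓
(B=k, C=J): rows 2, 3, 5 → A = 868, 868, 868 ✓
(B=p, C=E): rows 4, 7 → A = 861, 861 ✓
(B=v, C=E): rows 6, 11, 15 → A = 876, 876, 876 ✓
(B=l, C=L): rows 8, 10, 13 → A = 861, 861, 861 ✓
(B=l, C=D): rows 9, 14 → A = 862, 862 ✓
(B=k, C=D): row 12 → A = 870 ✓
Every {B, C} value is associated with a single A value, so {B, C} → A holds.

Yes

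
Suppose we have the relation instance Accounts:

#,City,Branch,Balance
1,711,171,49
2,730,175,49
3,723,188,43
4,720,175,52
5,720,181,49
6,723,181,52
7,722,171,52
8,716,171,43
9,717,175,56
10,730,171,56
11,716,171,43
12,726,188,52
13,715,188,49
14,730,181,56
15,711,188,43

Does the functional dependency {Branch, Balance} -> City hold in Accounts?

(Branch=171, Balance=49): row 1 → City = 711 ✓
(Branch=175, Balance=49): row 2 → City = 730 ✓
(Branch=188, Balance=43): rows 3, 15 → City takes values {723, 711} — violation
(Branch=175, Balance=52): row 4 → City = 720 ✓
(Branch=181, Balance=49): row 5 → City = 720 ✓
(Branch=181, Balance=52): row 6 → City = 723 ✓
(Branch=171, Balance=52): row 7 → City = 722 ✓
(Branch=171, Balance=43): rows 8, 11 → City = 716, 716 ✓
(Branch=175, Balance=56): row 9 → City = 717 ✓
(Branch=171, Balance=56): row 10 → City = 730 ✓
(Branch=188, Balance=52): row 12 → City = 726 ✓
(Branch=188, Balance=49): row 13 → City = 715 ✓
(Branch=181, Balance=56): row 14 → City = 730 ✓
Two rows agree on {Branch, Balance} but differ on City, so {Branch, Balance} -> City does not hold.

No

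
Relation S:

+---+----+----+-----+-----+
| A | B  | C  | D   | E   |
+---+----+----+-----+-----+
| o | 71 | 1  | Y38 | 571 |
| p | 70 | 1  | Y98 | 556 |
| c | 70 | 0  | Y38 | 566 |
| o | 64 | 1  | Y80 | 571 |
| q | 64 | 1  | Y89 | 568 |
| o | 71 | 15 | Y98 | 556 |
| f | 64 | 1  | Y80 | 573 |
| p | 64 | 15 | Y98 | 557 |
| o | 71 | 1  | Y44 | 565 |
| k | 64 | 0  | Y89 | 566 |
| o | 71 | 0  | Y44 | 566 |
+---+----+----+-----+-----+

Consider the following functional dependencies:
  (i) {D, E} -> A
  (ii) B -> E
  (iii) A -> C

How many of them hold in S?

0

(i) {D, E} -> A: (D=Y98, E=556): 2 rows → A takes values {p, o} — violation — fails.
(ii) B -> E: B=71: 4 rows → E takes values {571, 556, 565, 566} — violation; B=70: 2 rows → E takes values {556, 566} — violation; B=64: 5 rows → E takes values {571, 568, 573, 557, 566} — violation — fails.
(iii) A -> C: A=o: 5 rows → C takes values {1, 15, 0} — violation; A=p: 2 rows → C takes values {1, 15} — violation — fails.
None of the 3 dependencies hold.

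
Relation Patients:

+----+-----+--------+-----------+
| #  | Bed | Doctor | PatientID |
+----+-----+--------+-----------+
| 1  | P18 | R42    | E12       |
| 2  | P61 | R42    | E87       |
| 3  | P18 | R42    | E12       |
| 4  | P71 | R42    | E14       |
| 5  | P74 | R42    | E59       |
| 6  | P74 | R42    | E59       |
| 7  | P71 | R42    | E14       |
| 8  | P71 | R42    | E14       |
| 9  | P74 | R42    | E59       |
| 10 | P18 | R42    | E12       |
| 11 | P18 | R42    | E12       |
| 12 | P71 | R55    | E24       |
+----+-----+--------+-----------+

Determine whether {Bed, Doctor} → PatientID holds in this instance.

(Bed=P18, Doctor=R42): rows 1, 3, 10, 11 → PatientID = E12, E12, E12, E12 ✓
(Bed=P61, Doctor=R42): row 2 → PatientID = E87 ✓
(Bed=P71, Doctor=R42): rows 4, 7, 8 → PatientID = E14, E14, E14 ✓
(Bed=P74, Doctor=R42): rows 5, 6, 9 → PatientID = E59, E59, E59 ✓
(Bed=P71, Doctor=R55): row 12 → PatientID = E24 ✓
Every {Bed, Doctor} value is associated with a single PatientID value, so {Bed, Doctor} → PatientID holds.

Yes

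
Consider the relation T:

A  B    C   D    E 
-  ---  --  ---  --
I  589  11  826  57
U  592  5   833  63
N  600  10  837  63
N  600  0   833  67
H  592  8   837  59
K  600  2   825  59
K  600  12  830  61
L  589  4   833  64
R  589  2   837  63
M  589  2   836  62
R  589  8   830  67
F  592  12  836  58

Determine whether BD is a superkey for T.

Yes

All 12 rows have distinct BD values, so BD → (all attributes) holds and BD is a superkey.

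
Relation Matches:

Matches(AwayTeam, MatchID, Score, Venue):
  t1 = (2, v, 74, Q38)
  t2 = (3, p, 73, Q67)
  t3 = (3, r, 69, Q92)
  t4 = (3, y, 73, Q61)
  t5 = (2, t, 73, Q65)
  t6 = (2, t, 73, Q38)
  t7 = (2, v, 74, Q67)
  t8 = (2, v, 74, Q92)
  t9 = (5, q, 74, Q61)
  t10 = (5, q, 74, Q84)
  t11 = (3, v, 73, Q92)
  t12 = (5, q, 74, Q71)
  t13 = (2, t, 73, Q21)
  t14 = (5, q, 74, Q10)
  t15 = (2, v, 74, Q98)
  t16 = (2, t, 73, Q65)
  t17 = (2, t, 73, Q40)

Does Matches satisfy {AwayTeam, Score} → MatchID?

(AwayTeam=2, Score=74): rows 1, 7, 8, 15 → MatchID = v, v, v, v ✓
(AwayTeam=3, Score=73): rows 2, 4, 11 → MatchID takes values {p, y, v} — violation
(AwayTeam=3, Score=69): row 3 → MatchID = r ✓
(AwayTeam=2, Score=73): rows 5, 6, 13, 16, 17 → MatchID = t, t, t, t, t ✓
(AwayTeam=5, Score=74): rows 9, 10, 12, 14 → MatchID = q, q, q, q ✓
Two rows agree on {AwayTeam, Score} but differ on MatchID, so {AwayTeam, Score} → MatchID does not hold.

No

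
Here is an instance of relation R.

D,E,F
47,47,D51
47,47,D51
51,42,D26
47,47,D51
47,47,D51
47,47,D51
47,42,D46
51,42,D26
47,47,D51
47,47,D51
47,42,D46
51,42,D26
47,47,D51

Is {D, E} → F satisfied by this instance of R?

(D=47, E=47): 8 rows → F = D51, D51, D51, D51, D51, D51, D51, D51 ✓
(D=51, E=42): 3 rows → F = D26, D26, D26 ✓
(D=47, E=42): 2 rows → F = D46, D46 ✓
Every {D, E} value is associated with a single F value, so {D, E} → F holds.

Yes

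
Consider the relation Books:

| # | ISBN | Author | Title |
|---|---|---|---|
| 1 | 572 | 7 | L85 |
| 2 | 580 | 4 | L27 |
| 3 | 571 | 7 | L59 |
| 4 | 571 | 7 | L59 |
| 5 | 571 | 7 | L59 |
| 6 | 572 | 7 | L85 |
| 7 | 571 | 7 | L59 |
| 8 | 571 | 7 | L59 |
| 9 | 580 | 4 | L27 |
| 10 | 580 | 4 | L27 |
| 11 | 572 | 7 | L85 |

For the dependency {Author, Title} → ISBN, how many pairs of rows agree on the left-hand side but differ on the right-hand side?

(Author=7, Title=L85): all 3 rows agree on ISBN — 0 pairs.
(Author=4, Title=L27): all 3 rows agree on ISBN — 0 pairs.
(Author=7, Title=L59): all 5 rows agree on ISBN — 0 pairs.

0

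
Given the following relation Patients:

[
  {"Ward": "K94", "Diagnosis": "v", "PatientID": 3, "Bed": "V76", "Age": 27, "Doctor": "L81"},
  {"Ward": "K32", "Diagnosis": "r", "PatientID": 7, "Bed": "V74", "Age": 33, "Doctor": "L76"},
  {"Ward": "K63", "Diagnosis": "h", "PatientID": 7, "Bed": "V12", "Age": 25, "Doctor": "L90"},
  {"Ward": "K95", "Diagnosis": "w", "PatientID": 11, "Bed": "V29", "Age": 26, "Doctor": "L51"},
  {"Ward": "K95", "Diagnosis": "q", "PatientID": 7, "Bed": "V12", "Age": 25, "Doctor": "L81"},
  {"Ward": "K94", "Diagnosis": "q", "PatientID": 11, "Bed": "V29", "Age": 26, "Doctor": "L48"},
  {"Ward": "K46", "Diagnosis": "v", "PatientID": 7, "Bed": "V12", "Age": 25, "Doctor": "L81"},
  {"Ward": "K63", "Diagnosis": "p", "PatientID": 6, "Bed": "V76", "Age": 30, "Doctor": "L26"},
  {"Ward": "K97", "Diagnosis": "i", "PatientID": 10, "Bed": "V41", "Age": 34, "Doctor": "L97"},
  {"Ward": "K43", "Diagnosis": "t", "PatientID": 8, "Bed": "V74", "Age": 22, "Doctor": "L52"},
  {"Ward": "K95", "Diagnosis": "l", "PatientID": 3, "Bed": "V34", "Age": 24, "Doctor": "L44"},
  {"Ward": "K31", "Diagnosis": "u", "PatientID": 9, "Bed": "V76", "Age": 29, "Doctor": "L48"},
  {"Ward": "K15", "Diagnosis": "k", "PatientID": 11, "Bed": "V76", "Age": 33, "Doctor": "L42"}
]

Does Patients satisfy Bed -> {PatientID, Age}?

Bed=V76: 4 rows → {PatientID,Age} takes values {(3, 27), (6, 30), (9, 29), (11, 33)} — violation
Bed=V74: 2 rows → {PatientID,Age} takes values {(7, 33), (8, 22)} — violation
Bed=V12: 3 rows → {PatientID,Age} = (7, 25), (7, 25), (7, 25) ✓
Bed=V29: 2 rows → {PatientID,Age} = (11, 26), (11, 26) ✓
Bed=V41: 1 row → {PatientID,Age} = (10, 34) ✓
Bed=V34: 1 row → {PatientID,Age} = (3, 24) ✓
Two rows agree on Bed but differ on {PatientID, Age}, so Bed -> {PatientID, Age} does not hold.

No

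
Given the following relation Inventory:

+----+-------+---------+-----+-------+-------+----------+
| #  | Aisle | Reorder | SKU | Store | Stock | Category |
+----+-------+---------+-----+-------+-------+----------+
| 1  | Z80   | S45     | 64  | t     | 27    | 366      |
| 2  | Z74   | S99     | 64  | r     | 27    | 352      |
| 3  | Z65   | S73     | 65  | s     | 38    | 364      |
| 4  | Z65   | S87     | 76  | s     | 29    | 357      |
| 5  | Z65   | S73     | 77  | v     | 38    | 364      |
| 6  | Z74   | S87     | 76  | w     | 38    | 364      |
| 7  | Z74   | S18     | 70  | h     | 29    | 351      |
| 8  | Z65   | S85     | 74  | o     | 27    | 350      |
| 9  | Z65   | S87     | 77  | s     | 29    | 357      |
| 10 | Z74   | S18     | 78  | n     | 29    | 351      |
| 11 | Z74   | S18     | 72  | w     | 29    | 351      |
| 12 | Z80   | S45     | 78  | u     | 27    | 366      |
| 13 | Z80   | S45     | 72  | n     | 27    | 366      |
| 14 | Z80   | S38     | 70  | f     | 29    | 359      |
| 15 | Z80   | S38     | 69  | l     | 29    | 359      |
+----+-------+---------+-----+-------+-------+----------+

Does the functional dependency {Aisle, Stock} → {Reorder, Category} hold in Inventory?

(Aisle=Z80, Stock=27): rows 1, 12, 13 → {Reorder,Category} = (S45, 366), (S45, 366), (S45, 366) ✓
(Aisle=Z74, Stock=27): row 2 → {Reorder,Category} = (S99, 352) ✓
(Aisle=Z65, Stock=38): rows 3, 5 → {Reorder,Category} = (S73, 364), (S73, 364) ✓
(Aisle=Z65, Stock=29): rows 4, 9 → {Reorder,Category} = (S87, 357), (S87, 357) ✓
(Aisle=Z74, Stock=38): row 6 → {Reorder,Category} = (S87, 364) ✓
(Aisle=Z74, Stock=29): rows 7, 10, 11 → {Reorder,Category} = (S18, 351), (S18, 351), (S18, 351) ✓
(Aisle=Z65, Stock=27): row 8 → {Reorder,Category} = (S85, 350) ✓
(Aisle=Z80, Stock=29): rows 14, 15 → {Reorder,Category} = (S38, 359), (S38, 359) ✓
Every {Aisle, Stock} value is associated with a single {Reorder, Category} value, so {Aisle, Stock} → {Reorder, Category} holds.

Yes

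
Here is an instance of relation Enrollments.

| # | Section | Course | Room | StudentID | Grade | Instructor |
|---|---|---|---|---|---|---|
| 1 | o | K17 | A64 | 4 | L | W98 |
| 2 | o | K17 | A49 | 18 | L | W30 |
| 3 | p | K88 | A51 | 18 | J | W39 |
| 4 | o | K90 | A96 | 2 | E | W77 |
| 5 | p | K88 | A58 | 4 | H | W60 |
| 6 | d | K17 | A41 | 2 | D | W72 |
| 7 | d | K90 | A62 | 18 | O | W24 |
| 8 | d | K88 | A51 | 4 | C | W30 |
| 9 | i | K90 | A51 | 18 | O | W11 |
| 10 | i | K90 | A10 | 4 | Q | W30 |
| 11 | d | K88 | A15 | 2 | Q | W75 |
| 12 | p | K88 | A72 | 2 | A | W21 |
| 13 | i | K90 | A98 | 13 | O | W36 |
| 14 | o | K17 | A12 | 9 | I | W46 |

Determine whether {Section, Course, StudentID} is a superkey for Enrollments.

All 14 rows have distinct {Section, Course, StudentID} values, so {Section, Course, StudentID} → (all attributes) holds and {Section, Course, StudentID} is a superkey.

Yes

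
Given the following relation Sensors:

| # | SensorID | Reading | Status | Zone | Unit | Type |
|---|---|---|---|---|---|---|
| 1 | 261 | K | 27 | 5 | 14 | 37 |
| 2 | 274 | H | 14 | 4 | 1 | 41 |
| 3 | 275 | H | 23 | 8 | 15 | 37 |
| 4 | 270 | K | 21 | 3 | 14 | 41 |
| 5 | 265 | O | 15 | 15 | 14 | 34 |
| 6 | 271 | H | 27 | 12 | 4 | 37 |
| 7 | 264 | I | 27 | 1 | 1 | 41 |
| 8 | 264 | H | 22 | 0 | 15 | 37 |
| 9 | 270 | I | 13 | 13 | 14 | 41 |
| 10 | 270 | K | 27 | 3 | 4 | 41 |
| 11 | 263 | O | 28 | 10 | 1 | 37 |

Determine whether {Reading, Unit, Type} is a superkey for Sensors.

Rows 3 and 8 have the same {Reading, Unit, Type} value (Reading=H, Unit=15, Type=37) but are distinct tuples, so {Reading, Unit, Type} does not determine every attribute — not a superkey.

No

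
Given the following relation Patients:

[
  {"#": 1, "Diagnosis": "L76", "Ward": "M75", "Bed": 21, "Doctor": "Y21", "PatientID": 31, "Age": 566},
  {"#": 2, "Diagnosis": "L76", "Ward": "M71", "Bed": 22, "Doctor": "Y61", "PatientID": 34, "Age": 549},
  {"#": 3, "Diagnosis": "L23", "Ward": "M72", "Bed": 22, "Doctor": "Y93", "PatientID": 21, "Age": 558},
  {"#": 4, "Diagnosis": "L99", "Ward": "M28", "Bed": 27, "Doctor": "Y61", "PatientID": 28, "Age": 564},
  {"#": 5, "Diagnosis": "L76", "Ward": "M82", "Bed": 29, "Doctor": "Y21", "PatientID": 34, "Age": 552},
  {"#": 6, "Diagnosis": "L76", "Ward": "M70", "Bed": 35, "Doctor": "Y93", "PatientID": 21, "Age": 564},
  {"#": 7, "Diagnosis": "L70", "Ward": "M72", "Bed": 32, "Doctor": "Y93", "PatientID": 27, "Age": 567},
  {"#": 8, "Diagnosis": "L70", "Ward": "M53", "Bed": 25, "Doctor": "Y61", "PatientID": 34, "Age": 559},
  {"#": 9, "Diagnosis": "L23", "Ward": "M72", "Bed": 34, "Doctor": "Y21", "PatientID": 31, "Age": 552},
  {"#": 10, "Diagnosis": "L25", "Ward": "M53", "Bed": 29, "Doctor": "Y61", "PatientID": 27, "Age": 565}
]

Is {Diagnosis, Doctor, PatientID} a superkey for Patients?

All 10 rows have distinct {Diagnosis, Doctor, PatientID} values, so {Diagnosis, Doctor, PatientID} → (all attributes) holds and {Diagnosis, Doctor, PatientID} is a superkey.

Yes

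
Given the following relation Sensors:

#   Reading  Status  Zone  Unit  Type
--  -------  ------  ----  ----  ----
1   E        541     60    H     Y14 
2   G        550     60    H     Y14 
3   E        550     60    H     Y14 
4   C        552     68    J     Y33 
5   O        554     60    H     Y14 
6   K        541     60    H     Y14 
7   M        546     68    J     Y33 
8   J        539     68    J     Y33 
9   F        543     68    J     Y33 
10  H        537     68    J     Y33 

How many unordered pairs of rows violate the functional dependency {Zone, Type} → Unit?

(Zone=60, Type=Y14): all 5 rows agree on Unit — 0 pairs.
(Zone=68, Type=Y33): all 5 rows agree on Unit — 0 pairs.

0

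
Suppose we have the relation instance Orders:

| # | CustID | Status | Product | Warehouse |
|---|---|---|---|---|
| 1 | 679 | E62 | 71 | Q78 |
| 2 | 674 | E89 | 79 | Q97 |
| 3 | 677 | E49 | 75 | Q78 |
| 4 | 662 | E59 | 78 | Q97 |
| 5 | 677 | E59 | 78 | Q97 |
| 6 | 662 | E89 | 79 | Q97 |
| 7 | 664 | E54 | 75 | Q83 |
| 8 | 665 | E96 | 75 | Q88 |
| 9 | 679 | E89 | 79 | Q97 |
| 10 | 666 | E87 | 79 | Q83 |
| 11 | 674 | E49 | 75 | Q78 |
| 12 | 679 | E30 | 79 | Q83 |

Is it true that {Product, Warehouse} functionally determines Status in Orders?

No

(Product=71, Warehouse=Q78): row 1 → Status = E62 ✓
(Product=79, Warehouse=Q97): rows 2, 6, 9 → Status = E89, E89, E89 ✓
(Product=75, Warehouse=Q78): rows 3, 11 → Status = E49, E49 ✓
(Product=78, Warehouse=Q97): rows 4, 5 → Status = E59, E59 ✓
(Product=75, Warehouse=Q83): row 7 → Status = E54 ✓
(Product=75, Warehouse=Q88): row 8 → Status = E96 ✓
(Product=79, Warehouse=Q83): rows 10, 12 → Status takes values {E87, E30} — violation
Two rows agree on {Product, Warehouse} but differ on Status, so {Product, Warehouse} -> Status does not hold.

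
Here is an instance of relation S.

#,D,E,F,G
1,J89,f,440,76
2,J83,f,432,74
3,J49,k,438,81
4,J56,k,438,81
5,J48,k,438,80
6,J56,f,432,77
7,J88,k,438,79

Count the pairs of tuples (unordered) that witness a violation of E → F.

2

E=f: violating pairs (1,2), (1,6) — 2 pairs.
E=k: all 4 rows agree on F — 0 pairs.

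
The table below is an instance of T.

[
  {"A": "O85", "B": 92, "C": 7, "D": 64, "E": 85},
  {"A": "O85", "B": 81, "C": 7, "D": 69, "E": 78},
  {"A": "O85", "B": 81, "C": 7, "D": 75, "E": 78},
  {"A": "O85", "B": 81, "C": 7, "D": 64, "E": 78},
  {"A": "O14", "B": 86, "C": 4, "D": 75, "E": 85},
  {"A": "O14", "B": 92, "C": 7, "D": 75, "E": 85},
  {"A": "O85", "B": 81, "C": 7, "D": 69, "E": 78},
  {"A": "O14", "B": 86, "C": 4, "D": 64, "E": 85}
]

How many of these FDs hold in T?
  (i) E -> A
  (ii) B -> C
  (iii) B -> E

2

(i) E -> A: E=85: 4 rows → A takes values {O85, O14} — violation — fails.
(ii) B -> C: every LHS value maps to a single RHS value — holds.
(iii) B -> E: every LHS value maps to a single RHS value — holds.
2 of the 3 dependencies hold.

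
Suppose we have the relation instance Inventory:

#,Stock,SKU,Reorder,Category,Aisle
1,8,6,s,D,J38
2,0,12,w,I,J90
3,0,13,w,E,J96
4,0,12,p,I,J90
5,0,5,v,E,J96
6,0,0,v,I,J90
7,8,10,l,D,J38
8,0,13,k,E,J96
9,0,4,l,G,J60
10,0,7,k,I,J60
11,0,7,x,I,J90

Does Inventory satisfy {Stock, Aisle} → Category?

No

(Stock=8, Aisle=J38): rows 1, 7 → Category = D, D ✓
(Stock=0, Aisle=J90): rows 2, 4, 6, 11 → Category = I, I, I, I ✓
(Stock=0, Aisle=J96): rows 3, 5, 8 → Category = E, E, E ✓
(Stock=0, Aisle=J60): rows 9, 10 → Category takes values {G, I} — violation
Two rows agree on {Stock, Aisle} but differ on Category, so {Stock, Aisle} → Category does not hold.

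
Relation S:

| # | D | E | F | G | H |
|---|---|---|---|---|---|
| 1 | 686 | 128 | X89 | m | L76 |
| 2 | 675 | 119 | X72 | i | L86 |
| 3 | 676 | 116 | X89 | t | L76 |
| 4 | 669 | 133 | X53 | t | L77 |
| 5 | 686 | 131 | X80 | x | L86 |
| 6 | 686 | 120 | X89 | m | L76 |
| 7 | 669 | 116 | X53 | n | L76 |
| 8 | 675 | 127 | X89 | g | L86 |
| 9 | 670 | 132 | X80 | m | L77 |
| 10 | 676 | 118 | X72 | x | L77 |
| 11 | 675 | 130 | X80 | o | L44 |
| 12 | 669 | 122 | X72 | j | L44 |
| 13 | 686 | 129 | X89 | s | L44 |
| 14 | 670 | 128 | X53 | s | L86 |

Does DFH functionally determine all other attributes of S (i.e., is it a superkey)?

No

Rows 1 and 6 have the same DFH value (D=686, F=X89, H=L76) but are distinct tuples, so DFH does not determine every attribute — not a superkey.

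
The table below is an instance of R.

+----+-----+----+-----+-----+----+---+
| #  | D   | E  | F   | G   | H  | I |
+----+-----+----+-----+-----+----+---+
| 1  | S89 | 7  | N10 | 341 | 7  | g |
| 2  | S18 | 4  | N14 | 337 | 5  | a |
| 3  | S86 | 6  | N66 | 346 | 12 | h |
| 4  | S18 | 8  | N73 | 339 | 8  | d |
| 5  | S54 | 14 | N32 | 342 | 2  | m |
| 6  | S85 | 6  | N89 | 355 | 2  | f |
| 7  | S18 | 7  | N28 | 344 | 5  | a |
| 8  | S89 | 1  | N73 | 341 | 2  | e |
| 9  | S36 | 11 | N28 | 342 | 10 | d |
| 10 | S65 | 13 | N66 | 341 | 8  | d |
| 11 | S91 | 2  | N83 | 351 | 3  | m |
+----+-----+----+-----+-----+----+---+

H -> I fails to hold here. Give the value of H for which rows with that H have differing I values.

2

H=7: row 1 → I = g ✓
H=5: rows 2, 7 → I = a, a ✓
H=12: row 3 → I = h ✓
H=8: rows 4, 10 → I = d, d ✓
H=2: rows 5, 6, 8 → I takes values {m, f, e} — violation
H=10: row 9 → I = d ✓
H=3: row 11 → I = m ✓
The only H value with inconsistent I is H=2.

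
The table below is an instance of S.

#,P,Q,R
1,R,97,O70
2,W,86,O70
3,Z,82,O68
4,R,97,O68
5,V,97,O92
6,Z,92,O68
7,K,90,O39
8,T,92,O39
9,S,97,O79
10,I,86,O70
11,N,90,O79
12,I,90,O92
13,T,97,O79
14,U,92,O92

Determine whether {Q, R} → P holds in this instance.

No

(Q=97, R=O70): row 1 → P = R ✓
(Q=86, R=O70): rows 2, 10 → P takes values {W, I} — violation
(Q=82, R=O68): row 3 → P = Z ✓
(Q=97, R=O68): row 4 → P = R ✓
(Q=97, R=O92): row 5 → P = V ✓
(Q=92, R=O68): row 6 → P = Z ✓
(Q=90, R=O39): row 7 → P = K ✓
(Q=92, R=O39): row 8 → P = T ✓
(Q=97, R=O79): rows 9, 13 → P takes values {S, T} — violation
(Q=90, R=O79): row 11 → P = N ✓
(Q=90, R=O92): row 12 → P = I ✓
(Q=92, R=O92): row 14 → P = U ✓
Two rows agree on {Q, R} but differ on P, so {Q, R} → P does not hold.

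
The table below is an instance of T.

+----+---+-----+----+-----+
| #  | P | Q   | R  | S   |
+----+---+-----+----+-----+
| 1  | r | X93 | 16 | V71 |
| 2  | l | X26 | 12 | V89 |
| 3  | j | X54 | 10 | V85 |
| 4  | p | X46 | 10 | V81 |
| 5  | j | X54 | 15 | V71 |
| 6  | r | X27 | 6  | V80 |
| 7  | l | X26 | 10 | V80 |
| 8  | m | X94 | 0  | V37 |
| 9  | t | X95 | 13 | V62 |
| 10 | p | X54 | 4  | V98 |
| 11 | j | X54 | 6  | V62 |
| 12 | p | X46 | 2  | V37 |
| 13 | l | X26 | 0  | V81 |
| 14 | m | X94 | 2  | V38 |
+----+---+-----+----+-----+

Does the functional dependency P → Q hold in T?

No

P=r: rows 1, 6 → Q takes values {X93, X27} — violation
P=l: rows 2, 7, 13 → Q = X26, X26, X26 ✓
P=j: rows 3, 5, 11 → Q = X54, X54, X54 ✓
P=p: rows 4, 10, 12 → Q takes values {X46, X54} — violation
P=m: rows 8, 14 → Q = X94, X94 ✓
P=t: row 9 → Q = X95 ✓
Two rows agree on P but differ on Q, so P → Q does not hold.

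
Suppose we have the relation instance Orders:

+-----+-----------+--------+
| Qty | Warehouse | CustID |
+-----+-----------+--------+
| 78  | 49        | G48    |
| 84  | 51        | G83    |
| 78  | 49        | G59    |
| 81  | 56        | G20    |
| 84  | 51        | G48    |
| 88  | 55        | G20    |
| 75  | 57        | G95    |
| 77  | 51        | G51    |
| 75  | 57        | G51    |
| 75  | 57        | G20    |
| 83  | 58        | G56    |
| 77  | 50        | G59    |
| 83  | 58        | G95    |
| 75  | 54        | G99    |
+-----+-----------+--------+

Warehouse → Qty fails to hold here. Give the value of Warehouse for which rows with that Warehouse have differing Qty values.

Warehouse=49: 2 rows → Qty = 78, 78 ✓
Warehouse=51: 3 rows → Qty takes values {84, 77} — violation
Warehouse=56: 1 row → Qty = 81 ✓
Warehouse=55: 1 row → Qty = 88 ✓
Warehouse=57: 3 rows → Qty = 75, 75, 75 ✓
Warehouse=58: 2 rows → Qty = 83, 83 ✓
Warehouse=50: 1 row → Qty = 77 ✓
Warehouse=54: 1 row → Qty = 75 ✓
The only Warehouse value with inconsistent Qty is Warehouse=51.

51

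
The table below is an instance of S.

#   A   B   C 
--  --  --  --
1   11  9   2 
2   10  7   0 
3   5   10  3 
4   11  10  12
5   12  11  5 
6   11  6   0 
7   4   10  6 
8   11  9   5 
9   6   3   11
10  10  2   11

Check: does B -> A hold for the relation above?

No

B=9: rows 1, 8 → A = 11, 11 ✓
B=7: row 2 → A = 10 ✓
B=10: rows 3, 4, 7 → A takes values {5, 11, 4} — violation
B=11: row 5 → A = 12 ✓
B=6: row 6 → A = 11 ✓
B=3: row 9 → A = 6 ✓
B=2: row 10 → A = 10 ✓
Two rows agree on B but differ on A, so B -> A does not hold.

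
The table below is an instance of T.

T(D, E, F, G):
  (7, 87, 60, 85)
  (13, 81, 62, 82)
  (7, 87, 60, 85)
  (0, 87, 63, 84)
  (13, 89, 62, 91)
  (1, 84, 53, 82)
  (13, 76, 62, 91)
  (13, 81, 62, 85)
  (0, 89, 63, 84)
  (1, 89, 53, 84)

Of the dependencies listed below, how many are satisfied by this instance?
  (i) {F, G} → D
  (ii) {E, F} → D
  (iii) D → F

3

(i) {F, G} → D: every LHS value maps to a single RHS value — holds.
(ii) {E, F} → D: every LHS value maps to a single RHS value — holds.
(iii) D → F: every LHS value maps to a single RHS value — holds.
3 of the 3 dependencies hold.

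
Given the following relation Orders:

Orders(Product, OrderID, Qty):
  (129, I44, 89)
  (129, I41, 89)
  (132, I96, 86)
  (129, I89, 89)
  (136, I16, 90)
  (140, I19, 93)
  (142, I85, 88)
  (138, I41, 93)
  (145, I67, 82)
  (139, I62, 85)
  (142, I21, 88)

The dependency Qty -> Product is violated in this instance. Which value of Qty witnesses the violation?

Qty=89: 3 rows → Product = 129, 129, 129 ✓
Qty=86: 1 row → Product = 132 ✓
Qty=90: 1 row → Product = 136 ✓
Qty=93: 2 rows → Product takes values {140, 138} — violation
Qty=88: 2 rows → Product = 142, 142 ✓
Qty=82: 1 row → Product = 145 ✓
Qty=85: 1 row → Product = 139 ✓
The only Qty value with inconsistent Product is Qty=93.

93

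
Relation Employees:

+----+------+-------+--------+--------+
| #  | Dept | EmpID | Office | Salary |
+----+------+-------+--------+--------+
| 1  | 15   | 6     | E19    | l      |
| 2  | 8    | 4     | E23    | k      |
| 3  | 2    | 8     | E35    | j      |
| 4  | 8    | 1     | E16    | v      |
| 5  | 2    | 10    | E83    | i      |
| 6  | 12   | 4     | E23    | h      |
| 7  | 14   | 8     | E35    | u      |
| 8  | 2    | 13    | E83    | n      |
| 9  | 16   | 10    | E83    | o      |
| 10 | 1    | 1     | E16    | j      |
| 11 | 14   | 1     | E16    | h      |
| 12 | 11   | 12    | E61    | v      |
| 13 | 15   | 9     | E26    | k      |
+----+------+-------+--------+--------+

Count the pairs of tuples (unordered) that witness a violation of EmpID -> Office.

0

EmpID=4: all 2 rows agree on Office — 0 pairs.
EmpID=8: all 2 rows agree on Office — 0 pairs.
EmpID=1: all 3 rows agree on Office — 0 pairs.
EmpID=10: all 2 rows agree on Office — 0 pairs.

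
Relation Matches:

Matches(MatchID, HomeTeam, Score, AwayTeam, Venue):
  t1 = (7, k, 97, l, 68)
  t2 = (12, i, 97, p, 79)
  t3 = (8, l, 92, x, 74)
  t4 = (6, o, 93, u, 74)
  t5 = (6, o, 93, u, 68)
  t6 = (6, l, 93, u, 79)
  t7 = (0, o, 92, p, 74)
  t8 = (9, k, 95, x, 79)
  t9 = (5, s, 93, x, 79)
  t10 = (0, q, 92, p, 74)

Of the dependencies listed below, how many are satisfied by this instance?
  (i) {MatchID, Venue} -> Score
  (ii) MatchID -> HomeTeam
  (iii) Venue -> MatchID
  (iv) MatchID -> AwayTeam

(i) {MatchID, Venue} -> Score: every LHS value maps to a single RHS value — holds.
(ii) MatchID -> HomeTeam: MatchID=6: rows 4, 5, 6 → HomeTeam takes values {o, l} — violation; MatchID=0: rows 7, 10 → HomeTeam takes values {o, q} — violation — fails.
(iii) Venue -> MatchID: Venue=68: rows 1, 5 → MatchID takes values {7, 6} — violation; Venue=79: rows 2, 6, 8, 9 → MatchID takes values {12, 6, 9, 5} — violation; Venue=74: rows 3, 4, 7, 10 → MatchID takes values {8, 6, 0} — violation — fails.
(iv) MatchID -> AwayTeam: every LHS value maps to a single RHS value — holds.
2 of the 4 dependencies hold.

2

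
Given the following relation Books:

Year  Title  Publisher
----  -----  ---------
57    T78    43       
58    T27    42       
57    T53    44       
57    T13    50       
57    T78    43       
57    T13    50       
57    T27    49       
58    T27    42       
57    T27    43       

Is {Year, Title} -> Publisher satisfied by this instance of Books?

(Year=57, Title=T78): 2 rows → Publisher = 43, 43 ✓
(Year=58, Title=T27): 2 rows → Publisher = 42, 42 ✓
(Year=57, Title=T53): 1 row → Publisher = 44 ✓
(Year=57, Title=T13): 2 rows → Publisher = 50, 50 ✓
(Year=57, Title=T27): 2 rows → Publisher takes values {49, 43} — violation
Two rows agree on {Year, Title} but differ on Publisher, so {Year, Title} -> Publisher does not hold.

No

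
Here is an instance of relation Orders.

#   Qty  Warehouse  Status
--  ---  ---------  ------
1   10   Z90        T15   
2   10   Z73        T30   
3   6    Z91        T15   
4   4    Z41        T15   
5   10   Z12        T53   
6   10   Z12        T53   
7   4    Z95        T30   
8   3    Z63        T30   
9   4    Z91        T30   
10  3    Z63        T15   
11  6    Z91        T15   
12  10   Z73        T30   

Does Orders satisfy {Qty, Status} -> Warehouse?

No

(Qty=10, Status=T15): row 1 → Warehouse = Z90 ✓
(Qty=10, Status=T30): rows 2, 12 → Warehouse = Z73, Z73 ✓
(Qty=6, Status=T15): rows 3, 11 → Warehouse = Z91, Z91 ✓
(Qty=4, Status=T15): row 4 → Warehouse = Z41 ✓
(Qty=10, Status=T53): rows 5, 6 → Warehouse = Z12, Z12 ✓
(Qty=4, Status=T30): rows 7, 9 → Warehouse takes values {Z95, Z91} — violation
(Qty=3, Status=T30): row 8 → Warehouse = Z63 ✓
(Qty=3, Status=T15): row 10 → Warehouse = Z63 ✓
Two rows agree on {Qty, Status} but differ on Warehouse, so {Qty, Status} -> Warehouse does not hold.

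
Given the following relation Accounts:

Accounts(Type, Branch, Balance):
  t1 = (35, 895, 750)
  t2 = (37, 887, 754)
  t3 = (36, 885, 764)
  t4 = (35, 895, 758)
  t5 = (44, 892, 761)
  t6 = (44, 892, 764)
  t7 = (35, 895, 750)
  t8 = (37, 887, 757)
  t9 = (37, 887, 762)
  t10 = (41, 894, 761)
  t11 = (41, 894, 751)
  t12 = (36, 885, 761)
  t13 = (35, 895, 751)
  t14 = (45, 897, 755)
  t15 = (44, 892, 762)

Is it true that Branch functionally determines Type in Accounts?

Branch=895: rows 1, 4, 7, 13 → Type = 35, 35, 35, 35 ✓
Branch=887: rows 2, 8, 9 → Type = 37, 37, 37 ✓
Branch=885: rows 3, 12 → Type = 36, 36 ✓
Branch=892: rows 5, 6, 15 → Type = 44, 44, 44 ✓
Branch=894: rows 10, 11 → Type = 41, 41 ✓
Branch=897: row 14 → Type = 45 ✓
Every Branch value is associated with a single Type value, so Branch → Type holds.

Yes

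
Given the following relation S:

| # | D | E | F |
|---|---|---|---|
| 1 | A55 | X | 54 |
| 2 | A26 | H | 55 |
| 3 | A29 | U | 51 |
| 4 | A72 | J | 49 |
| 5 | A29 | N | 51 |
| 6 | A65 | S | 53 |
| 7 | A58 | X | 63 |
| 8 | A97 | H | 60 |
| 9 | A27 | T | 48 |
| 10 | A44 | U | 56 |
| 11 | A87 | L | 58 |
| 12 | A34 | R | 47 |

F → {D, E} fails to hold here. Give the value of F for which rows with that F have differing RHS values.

F=54: row 1 → {D,E} = (A55, X) ✓
F=55: row 2 → {D,E} = (A26, H) ✓
F=51: rows 3, 5 → {D,E} takes values {(A29, U), (A29, N)} — violation
F=49: row 4 → {D,E} = (A72, J) ✓
F=53: row 6 → {D,E} = (A65, S) ✓
F=63: row 7 → {D,E} = (A58, X) ✓
F=60: row 8 → {D,E} = (A97, H) ✓
F=48: row 9 → {D,E} = (A27, T) ✓
F=56: row 10 → {D,E} = (A44, U) ✓
F=58: row 11 → {D,E} = (A87, L) ✓
F=47: row 12 → {D,E} = (A34, R) ✓
The only F value with inconsistent RHS is F=51.

51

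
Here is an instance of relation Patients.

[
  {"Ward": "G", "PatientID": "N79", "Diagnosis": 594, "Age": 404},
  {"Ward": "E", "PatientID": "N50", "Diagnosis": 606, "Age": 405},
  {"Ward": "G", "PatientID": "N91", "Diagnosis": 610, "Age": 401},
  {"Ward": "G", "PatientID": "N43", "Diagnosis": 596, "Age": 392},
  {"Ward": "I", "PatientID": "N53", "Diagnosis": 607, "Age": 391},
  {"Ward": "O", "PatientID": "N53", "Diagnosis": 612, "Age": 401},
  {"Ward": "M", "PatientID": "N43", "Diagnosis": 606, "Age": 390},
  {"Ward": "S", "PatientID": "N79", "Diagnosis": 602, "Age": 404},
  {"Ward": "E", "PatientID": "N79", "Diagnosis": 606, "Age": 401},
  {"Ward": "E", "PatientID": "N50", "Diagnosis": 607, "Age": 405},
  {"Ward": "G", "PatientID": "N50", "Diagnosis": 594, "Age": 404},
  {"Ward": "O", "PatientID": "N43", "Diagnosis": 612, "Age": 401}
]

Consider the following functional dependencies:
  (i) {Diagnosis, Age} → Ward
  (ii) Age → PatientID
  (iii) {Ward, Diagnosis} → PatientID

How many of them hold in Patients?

(i) {Diagnosis, Age} → Ward: every LHS value maps to a single RHS value — holds.
(ii) Age → PatientID: Age=404: 3 rows → PatientID takes values {N79, N50} — violation; Age=401: 4 rows → PatientID takes values {N91, N53, N79, N43} — violation — fails.
(iii) {Ward, Diagnosis} → PatientID: (Ward=G, Diagnosis=594): 2 rows → PatientID takes values {N79, N50} — violation; (Ward=E, Diagnosis=606): 2 rows → PatientID takes values {N50, N79} — violation; (Ward=O, Diagnosis=612): 2 rows → PatientID takes values {N53, N43} — violation — fails.
1 of the 3 dependencies holds.

1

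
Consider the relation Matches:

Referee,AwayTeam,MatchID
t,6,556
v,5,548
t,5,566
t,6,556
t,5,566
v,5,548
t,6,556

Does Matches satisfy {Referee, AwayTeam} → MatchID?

(Referee=t, AwayTeam=6): 3 rows → MatchID = 556, 556, 556 ✓
(Referee=v, AwayTeam=5): 2 rows → MatchID = 548, 548 ✓
(Referee=t, AwayTeam=5): 2 rows → MatchID = 566, 566 ✓
Every {Referee, AwayTeam} value is associated with a single MatchID value, so {Referee, AwayTeam} → MatchID holds.

Yes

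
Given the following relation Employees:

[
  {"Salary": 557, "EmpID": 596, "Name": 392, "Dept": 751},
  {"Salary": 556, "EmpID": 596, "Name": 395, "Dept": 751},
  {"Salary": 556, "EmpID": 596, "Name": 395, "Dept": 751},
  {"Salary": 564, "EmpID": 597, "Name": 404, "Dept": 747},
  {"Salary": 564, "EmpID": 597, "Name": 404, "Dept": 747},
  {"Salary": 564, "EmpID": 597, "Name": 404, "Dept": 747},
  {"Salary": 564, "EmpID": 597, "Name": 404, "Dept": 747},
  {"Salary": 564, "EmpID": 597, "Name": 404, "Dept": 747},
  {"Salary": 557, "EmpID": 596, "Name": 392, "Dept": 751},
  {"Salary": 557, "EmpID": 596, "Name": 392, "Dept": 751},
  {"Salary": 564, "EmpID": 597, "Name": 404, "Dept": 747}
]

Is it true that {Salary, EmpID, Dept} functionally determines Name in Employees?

(Salary=557, EmpID=596, Dept=751): 3 rows → Name = 392, 392, 392 ✓
(Salary=556, EmpID=596, Dept=751): 2 rows → Name = 395, 395 ✓
(Salary=564, EmpID=597, Dept=747): 6 rows → Name = 404, 404, 404, 404, 404, 404 ✓
Every {Salary, EmpID, Dept} value is associated with a single Name value, so {Salary, EmpID, Dept} -> Name holds.

Yes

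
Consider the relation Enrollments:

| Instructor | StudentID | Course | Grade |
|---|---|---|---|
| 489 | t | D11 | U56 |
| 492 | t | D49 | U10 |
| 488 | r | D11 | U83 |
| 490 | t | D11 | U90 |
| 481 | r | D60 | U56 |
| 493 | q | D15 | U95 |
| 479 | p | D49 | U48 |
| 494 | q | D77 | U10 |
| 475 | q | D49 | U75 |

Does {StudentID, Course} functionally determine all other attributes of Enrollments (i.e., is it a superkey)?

Two distinct rows share (StudentID=t, Course=D11), so {StudentID, Course} does not determine every attribute — not a superkey.

No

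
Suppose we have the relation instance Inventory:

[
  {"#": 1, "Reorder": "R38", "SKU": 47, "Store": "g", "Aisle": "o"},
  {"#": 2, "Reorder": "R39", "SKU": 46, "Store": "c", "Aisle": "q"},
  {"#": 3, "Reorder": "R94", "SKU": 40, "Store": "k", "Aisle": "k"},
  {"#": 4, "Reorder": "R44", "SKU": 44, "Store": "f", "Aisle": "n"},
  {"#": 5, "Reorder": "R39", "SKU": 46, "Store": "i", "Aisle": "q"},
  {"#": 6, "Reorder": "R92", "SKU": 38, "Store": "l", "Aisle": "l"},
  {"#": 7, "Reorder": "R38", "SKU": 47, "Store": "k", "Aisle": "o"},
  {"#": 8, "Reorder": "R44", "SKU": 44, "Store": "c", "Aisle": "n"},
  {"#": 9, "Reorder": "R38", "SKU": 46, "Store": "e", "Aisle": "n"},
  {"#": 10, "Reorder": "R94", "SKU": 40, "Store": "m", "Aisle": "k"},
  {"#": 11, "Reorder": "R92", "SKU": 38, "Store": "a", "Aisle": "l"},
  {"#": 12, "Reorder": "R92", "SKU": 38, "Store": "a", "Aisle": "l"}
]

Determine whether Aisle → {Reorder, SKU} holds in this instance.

Aisle=o: rows 1, 7 → {Reorder,SKU} = (R38, 47), (R38, 47) ✓
Aisle=q: rows 2, 5 → {Reorder,SKU} = (R39, 46), (R39, 46) ✓
Aisle=k: rows 3, 10 → {Reorder,SKU} = (R94, 40), (R94, 40) ✓
Aisle=n: rows 4, 8, 9 → {Reorder,SKU} takes values {(R44, 44), (R38, 46)} — violation
Aisle=l: rows 6, 11, 12 → {Reorder,SKU} = (R92, 38), (R92, 38), (R92, 38) ✓
Two rows agree on Aisle but differ on {Reorder, SKU}, so Aisle → {Reorder, SKU} does not hold.

No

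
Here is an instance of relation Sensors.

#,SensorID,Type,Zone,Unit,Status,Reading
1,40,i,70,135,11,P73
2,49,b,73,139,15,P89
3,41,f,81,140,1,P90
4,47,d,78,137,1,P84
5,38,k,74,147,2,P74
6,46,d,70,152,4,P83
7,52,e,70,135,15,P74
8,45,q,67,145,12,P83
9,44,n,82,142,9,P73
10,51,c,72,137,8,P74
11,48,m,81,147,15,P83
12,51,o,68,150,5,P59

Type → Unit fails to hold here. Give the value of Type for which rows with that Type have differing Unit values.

d

Type=i: row 1 → Unit = 135 ✓
Type=b: row 2 → Unit = 139 ✓
Type=f: row 3 → Unit = 140 ✓
Type=d: rows 4, 6 → Unit takes values {137, 152} — violation
Type=k: row 5 → Unit = 147 ✓
Type=e: row 7 → Unit = 135 ✓
Type=q: row 8 → Unit = 145 ✓
Type=n: row 9 → Unit = 142 ✓
Type=c: row 10 → Unit = 137 ✓
Type=m: row 11 → Unit = 147 ✓
Type=o: row 12 → Unit = 150 ✓
The only Type value with inconsistent Unit is Type=d.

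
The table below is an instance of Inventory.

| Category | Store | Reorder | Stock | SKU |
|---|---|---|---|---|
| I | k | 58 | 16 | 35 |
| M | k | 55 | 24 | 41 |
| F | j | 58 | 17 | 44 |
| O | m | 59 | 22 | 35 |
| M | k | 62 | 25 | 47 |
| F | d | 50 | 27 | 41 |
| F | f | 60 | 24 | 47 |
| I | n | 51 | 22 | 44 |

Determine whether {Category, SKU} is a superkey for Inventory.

All 8 rows have distinct {Category, SKU} values, so {Category, SKU} → (all attributes) holds and {Category, SKU} is a superkey.

Yes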